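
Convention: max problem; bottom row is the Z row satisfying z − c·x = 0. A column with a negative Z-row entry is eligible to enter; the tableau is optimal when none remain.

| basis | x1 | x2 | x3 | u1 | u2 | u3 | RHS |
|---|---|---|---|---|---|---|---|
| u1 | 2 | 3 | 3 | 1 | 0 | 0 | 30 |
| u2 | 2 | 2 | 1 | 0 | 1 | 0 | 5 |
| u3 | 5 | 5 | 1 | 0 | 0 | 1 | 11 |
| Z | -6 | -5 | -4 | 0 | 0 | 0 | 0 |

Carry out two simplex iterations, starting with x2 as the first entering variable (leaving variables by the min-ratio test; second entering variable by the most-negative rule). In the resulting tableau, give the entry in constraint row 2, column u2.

5/3

Ratio test on column x2 — row 1: 30/3 = 10; row 2: 5/2 = 5/2; row 3: 11/5 = 11/5. Minimum is 11/5 at row 3 (u3 leaves); pivot element 5.
Divide row 3 by 5; eliminate column x2 from the other rows.
Second iteration: most negative Z-row entry is -3 in column x3, so x3 enters.
Ratio test on column x3 — row 1: (117/5)/(12/5) = 39/4; row 2: (3/5)/(3/5) = 1; row 3: (11/5)/(1/5) = 11. Minimum is 1 at row 2 (u2 leaves); pivot element 3/5.
Divide row 2 by 3/5; eliminate column x3 from the other rows.
After both pivots, the entry at constraint row 2, column u2 is 5/3.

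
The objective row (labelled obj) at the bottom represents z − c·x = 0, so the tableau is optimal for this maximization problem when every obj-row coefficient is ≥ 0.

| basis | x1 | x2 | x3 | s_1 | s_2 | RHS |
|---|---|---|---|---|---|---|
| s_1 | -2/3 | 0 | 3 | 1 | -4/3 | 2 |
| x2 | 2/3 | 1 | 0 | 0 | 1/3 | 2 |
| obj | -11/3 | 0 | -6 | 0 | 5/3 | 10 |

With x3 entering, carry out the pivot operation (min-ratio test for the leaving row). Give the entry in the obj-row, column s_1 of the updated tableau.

2

Ratio test on column x3 — row 1: 2/3 = 2/3; row 2: entry 0 ≤ 0. Minimum is 2/3 at row 1 (s_1 leaves); pivot element 3.
Divide row 1 by 3; eliminate column x3 from the other rows.
obj-row update in column s_1: 0 − (-6)·(1/3) = 2.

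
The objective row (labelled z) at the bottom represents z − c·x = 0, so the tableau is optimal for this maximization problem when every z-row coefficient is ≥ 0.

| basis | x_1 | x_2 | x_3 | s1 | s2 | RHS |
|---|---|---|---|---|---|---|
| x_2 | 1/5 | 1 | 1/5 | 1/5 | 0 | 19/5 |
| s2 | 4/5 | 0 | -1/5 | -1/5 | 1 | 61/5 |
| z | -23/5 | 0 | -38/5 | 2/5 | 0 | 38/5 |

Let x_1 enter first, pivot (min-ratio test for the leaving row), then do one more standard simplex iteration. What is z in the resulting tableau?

Ratio test on column x_1 — row 1: (19/5)/(1/5) = 19; row 2: (61/5)/(4/5) = 61/4. Minimum is 61/4 at row 2 (s2 leaves); pivot element 4/5.
Pivot on row 2; the z-row RHS becomes 38/5 − (-23/5)·(61/4) = 311/4.
Next entering variable (most negative z-row entry -35/4): x_3.
Ratio test on column x_3 — row 1: (3/4)/(1/4) = 3; row 2: entry -1/4 ≤ 0. Minimum is 3 at row 1 (x_2 leaves); pivot element 1/4.
After the second pivot the z-row RHS is 311/4 − (-35/4)·3 = 104.

104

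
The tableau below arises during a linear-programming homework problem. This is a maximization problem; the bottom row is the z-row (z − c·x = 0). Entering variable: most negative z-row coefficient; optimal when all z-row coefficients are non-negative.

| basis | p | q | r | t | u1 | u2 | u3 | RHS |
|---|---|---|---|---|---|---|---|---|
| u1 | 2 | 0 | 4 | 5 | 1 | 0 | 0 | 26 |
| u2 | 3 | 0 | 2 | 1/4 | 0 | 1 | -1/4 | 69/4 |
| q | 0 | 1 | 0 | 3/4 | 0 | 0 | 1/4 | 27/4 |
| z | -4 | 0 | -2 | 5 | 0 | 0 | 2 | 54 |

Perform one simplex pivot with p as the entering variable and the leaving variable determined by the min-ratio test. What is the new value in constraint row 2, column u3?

Ratio test on column p — row 1: 26/2 = 13; row 2: (69/4)/3 = 23/4; row 3: entry 0 ≤ 0. Minimum is 23/4 at row 2 (u2 leaves); pivot element 3.
Divide row 2 by 3; eliminate column p from the other rows.
In the new row 2, the u3 entry is the old entry divided by the pivot: (-1/4)/3 = -1/12.

-1/12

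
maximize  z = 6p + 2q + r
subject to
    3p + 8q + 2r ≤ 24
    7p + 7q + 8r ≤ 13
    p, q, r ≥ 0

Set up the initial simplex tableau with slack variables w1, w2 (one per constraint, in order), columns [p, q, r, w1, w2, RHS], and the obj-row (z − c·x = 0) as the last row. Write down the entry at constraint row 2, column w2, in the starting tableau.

1

Slack w2 belongs to constraint 2; its column is the unit vector e_2, so the entry in row 2 is 1.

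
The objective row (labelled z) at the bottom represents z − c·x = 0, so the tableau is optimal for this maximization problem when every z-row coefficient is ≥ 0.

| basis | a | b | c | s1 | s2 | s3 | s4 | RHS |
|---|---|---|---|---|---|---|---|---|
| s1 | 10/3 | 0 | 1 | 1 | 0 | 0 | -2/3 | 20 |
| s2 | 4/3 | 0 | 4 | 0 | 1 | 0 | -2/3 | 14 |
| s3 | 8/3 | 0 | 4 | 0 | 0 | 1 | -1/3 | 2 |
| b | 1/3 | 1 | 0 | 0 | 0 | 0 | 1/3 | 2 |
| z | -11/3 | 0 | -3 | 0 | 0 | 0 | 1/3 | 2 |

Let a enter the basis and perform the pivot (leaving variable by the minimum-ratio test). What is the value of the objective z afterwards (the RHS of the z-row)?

Ratio test on column a — row 1: 20/(10/3) = 6; row 2: 14/(4/3) = 21/2; row 3: 2/(8/3) = 3/4; row 4: 2/(1/3) = 6. Minimum is 3/4 at row 3 (s3 leaves); pivot element 8/3.
Pivot on row 3; the z-row RHS becomes 2 − (-11/3)·(3/4) = 19/4.

19/4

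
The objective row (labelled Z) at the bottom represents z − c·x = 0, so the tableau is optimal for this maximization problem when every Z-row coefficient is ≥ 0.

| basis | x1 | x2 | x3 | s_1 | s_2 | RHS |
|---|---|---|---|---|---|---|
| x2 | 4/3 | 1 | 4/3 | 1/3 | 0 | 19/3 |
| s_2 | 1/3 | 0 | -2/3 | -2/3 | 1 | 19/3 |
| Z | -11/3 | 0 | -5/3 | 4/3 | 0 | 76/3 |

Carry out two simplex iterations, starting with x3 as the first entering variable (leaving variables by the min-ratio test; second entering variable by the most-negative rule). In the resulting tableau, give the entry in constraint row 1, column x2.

3/4

Ratio test on column x3 — row 1: (19/3)/(4/3) = 19/4; row 2: entry -2/3 ≤ 0. Minimum is 19/4 at row 1 (x2 leaves); pivot element 4/3.
Divide row 1 by 4/3; eliminate column x3 from the other rows.
Second iteration: most negative Z-row entry is -2 in column x1, so x1 enters.
Ratio test on column x1 — row 1: (19/4)/1 = 19/4; row 2: (19/2)/1 = 19/2. Minimum is 19/4 at row 1 (x3 leaves); pivot element 1.
Divide row 1 by 1; eliminate column x1 from the other rows.
After both pivots, the entry at constraint row 1, column x2 is 3/4.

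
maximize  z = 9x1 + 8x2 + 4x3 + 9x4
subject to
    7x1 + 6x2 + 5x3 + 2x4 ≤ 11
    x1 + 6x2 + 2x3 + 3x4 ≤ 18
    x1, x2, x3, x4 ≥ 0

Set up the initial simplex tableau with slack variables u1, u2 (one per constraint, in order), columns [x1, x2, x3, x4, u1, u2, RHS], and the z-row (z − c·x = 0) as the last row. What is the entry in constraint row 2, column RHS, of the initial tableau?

The RHS of constraint 2 is b_2 = 18.

18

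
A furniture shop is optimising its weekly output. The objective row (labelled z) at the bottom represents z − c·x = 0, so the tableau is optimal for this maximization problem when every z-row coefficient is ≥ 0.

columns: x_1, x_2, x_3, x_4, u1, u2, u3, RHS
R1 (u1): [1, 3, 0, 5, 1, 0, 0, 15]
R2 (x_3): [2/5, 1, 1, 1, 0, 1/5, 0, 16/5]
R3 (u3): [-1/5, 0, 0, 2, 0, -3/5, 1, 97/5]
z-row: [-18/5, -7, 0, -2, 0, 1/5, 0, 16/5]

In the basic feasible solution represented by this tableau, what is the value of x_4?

x_4 is not in the basis, so in the current basic feasible solution x_4 = 0.

0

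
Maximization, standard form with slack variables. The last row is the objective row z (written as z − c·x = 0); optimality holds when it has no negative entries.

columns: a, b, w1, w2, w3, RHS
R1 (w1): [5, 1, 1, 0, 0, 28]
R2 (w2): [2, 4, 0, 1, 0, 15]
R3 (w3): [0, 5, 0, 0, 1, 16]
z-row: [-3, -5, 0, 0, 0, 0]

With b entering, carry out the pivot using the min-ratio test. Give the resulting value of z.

Ratio test on column b — row 1: 28/1 = 28; row 2: 15/4 = 15/4; row 3: 16/5 = 16/5. Minimum is 16/5 at row 3 (w3 leaves); pivot element 5.
Pivot on row 3; the z-row RHS becomes 0 − (-5)·(16/5) = 16.

16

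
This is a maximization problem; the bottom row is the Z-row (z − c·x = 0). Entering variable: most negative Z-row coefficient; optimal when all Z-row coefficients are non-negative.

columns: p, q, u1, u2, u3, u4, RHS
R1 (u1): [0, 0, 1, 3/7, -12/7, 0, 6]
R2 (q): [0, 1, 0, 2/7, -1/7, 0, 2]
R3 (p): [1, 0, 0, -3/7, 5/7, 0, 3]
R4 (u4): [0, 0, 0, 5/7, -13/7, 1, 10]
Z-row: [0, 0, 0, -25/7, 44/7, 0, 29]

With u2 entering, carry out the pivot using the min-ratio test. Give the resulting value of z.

54

Ratio test on column u2 — row 1: 6/(3/7) = 14; row 2: 2/(2/7) = 7; row 3: entry -3/7 ≤ 0; row 4: 10/(5/7) = 14. Minimum is 7 at row 2 (q leaves); pivot element 2/7.
Pivot on row 2; the Z-row RHS becomes 29 − (-25/7)·7 = 54.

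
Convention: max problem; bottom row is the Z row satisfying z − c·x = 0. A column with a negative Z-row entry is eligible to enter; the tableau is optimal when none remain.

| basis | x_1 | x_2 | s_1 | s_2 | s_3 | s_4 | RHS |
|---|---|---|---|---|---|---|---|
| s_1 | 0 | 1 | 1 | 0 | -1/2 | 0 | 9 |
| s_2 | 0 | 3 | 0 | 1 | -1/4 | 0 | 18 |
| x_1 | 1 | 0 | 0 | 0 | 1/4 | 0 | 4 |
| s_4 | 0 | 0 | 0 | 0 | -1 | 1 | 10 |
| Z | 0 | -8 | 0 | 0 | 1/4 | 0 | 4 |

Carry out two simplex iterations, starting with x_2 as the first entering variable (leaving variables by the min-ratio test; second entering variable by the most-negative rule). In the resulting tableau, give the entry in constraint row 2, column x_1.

Ratio test on column x_2 — row 1: 9/1 = 9; row 2: 18/3 = 6; row 3: entry 0 ≤ 0; row 4: entry 0 ≤ 0. Minimum is 6 at row 2 (s_2 leaves); pivot element 3.
Divide row 2 by 3; eliminate column x_2 from the other rows.
Second iteration: most negative Z-row entry is -5/12 in column s_3, so s_3 enters.
Ratio test on column s_3 — row 1: entry -5/12 ≤ 0; row 2: entry -1/12 ≤ 0; row 3: 4/(1/4) = 16; row 4: entry -1 ≤ 0. Minimum is 16 at row 3 (x_1 leaves); pivot element 1/4.
Divide row 3 by 1/4; eliminate column s_3 from the other rows.
After both pivots, the entry at constraint row 2, column x_1 is 1/3.

1/3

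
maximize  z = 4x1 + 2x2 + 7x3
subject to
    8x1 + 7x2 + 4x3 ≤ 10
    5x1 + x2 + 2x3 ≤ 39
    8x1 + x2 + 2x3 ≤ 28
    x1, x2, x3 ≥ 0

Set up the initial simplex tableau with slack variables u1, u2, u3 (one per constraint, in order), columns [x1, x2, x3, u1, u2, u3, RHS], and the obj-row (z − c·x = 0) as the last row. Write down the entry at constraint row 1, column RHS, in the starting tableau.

10

The RHS of constraint 1 is b_1 = 10.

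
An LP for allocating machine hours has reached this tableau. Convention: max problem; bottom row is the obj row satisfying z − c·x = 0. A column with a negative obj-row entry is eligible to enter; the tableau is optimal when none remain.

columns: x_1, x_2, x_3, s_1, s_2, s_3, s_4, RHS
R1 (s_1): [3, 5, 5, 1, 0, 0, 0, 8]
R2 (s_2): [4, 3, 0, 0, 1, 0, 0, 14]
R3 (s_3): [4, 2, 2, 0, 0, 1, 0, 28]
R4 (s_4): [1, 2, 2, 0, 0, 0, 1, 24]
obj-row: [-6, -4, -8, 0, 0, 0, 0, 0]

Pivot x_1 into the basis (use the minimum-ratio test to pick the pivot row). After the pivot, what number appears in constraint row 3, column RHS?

52/3

Ratio test on column x_1 — row 1: 8/3 = 8/3; row 2: 14/4 = 7/2; row 3: 28/4 = 7; row 4: 24/1 = 24. Minimum is 8/3 at row 1 (s_1 leaves); pivot element 3.
Divide row 1 by 3; eliminate column x_1 from the other rows.
Row 3 update in column RHS: 28 − 4·(8/3) = 52/3.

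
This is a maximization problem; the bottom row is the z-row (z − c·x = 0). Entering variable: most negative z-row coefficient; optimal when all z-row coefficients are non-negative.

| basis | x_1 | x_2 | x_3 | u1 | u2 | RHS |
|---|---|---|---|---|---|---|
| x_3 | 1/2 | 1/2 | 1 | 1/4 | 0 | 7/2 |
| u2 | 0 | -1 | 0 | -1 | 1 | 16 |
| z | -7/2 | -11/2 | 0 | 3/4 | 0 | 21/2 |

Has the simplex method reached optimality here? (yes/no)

no

The z-row has a negative entry -11/2 in column x_2, so it is not optimal.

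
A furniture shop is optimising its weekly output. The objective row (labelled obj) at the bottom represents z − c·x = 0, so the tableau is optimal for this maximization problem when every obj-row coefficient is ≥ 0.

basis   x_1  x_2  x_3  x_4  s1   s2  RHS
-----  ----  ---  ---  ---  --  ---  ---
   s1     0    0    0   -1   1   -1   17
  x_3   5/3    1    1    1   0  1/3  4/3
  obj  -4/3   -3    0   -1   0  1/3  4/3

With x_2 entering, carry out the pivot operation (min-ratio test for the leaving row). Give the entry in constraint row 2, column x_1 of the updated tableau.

5/3

Ratio test on column x_2 — row 1: entry 0 ≤ 0; row 2: (4/3)/1 = 4/3. Minimum is 4/3 at row 2 (x_3 leaves); pivot element 1.
Divide row 2 by 1; eliminate column x_2 from the other rows.
In the new row 2, the x_1 entry is the old entry divided by the pivot: (5/3)/1 = 5/3.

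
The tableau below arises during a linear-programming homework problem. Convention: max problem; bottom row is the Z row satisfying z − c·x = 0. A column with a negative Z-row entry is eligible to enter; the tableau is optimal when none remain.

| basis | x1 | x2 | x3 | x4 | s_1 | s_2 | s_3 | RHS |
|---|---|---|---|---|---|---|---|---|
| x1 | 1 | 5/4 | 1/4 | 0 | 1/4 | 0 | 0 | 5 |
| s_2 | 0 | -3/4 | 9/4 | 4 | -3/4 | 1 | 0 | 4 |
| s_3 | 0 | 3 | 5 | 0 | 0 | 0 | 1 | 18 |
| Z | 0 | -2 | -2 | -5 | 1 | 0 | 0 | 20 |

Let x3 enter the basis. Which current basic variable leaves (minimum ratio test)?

s_2

Column x3 entries and ratios — x1: 5/(1/4) = 20; s_2: 4/(9/4) = 16/9; s_3: 18/5 = 18/5.
Smallest ratio is 16/9 in the row of s_2, so s_2 leaves.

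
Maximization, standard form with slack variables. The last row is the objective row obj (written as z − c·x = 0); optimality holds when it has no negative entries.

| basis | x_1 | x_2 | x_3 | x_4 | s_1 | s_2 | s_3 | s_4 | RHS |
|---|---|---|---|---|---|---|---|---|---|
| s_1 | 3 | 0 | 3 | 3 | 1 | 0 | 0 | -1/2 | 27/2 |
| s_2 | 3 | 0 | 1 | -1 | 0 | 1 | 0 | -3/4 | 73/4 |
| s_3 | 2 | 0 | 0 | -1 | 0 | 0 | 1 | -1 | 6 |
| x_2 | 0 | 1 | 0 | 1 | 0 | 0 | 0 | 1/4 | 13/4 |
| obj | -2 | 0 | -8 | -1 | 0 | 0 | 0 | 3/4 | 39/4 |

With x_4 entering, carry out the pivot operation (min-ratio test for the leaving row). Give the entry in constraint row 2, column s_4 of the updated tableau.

Ratio test on column x_4 — row 1: (27/2)/3 = 9/2; row 2: entry -1 ≤ 0; row 3: entry -1 ≤ 0; row 4: (13/4)/1 = 13/4. Minimum is 13/4 at row 4 (x_2 leaves); pivot element 1.
Divide row 4 by 1; eliminate column x_4 from the other rows.
Row 2 update in column s_4: -3/4 − (-1)·(1/4) = -1/2.

-1/2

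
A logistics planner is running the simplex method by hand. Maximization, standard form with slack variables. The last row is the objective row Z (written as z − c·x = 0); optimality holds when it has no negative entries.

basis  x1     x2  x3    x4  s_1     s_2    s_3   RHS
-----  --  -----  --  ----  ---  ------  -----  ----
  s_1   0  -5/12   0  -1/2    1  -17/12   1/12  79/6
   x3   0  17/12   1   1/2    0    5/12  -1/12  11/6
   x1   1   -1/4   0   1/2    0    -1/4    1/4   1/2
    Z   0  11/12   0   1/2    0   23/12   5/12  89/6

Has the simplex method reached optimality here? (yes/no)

Every Z-row coefficient is ≥ 0, so the tableau is optimal.

yes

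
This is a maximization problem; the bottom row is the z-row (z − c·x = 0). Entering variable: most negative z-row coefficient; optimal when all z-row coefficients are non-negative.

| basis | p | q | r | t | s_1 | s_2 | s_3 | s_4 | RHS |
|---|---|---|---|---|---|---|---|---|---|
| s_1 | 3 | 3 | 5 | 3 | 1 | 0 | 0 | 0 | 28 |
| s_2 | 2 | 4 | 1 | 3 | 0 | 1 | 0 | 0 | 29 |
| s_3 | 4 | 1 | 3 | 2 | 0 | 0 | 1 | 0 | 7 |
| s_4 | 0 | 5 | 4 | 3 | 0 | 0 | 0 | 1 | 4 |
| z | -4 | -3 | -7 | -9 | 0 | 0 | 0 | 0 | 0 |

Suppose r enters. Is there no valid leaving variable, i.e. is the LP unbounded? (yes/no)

Column r has positive entries in row(s) 1, 2, 3, 4, so the ratio test bounds it — not unbounded.

no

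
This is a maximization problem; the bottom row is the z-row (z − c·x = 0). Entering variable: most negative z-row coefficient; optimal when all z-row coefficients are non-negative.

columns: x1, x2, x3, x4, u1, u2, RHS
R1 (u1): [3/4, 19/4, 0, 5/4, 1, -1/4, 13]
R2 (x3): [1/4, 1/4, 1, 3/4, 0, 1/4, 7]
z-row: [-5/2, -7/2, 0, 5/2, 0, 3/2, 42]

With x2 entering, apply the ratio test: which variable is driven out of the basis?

u1

Column x2 entries and ratios — u1: 13/(19/4) = 52/19; x3: 7/(1/4) = 28.
Smallest ratio is 52/19 in the row of u1, so u1 leaves.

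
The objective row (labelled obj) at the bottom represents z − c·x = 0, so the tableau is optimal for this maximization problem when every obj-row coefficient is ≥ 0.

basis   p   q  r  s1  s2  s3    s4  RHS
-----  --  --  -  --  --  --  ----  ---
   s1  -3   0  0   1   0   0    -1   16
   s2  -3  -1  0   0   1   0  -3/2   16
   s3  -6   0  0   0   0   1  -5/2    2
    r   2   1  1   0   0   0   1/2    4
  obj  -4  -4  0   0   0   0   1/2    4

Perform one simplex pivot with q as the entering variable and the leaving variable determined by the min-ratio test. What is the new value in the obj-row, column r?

4

Ratio test on column q — row 1: entry 0 ≤ 0; row 2: entry -1 ≤ 0; row 3: entry 0 ≤ 0; row 4: 4/1 = 4. Minimum is 4 at row 4 (r leaves); pivot element 1.
Divide row 4 by 1; eliminate column q from the other rows.
obj-row update in column r: 0 − (-4)·1 = 4.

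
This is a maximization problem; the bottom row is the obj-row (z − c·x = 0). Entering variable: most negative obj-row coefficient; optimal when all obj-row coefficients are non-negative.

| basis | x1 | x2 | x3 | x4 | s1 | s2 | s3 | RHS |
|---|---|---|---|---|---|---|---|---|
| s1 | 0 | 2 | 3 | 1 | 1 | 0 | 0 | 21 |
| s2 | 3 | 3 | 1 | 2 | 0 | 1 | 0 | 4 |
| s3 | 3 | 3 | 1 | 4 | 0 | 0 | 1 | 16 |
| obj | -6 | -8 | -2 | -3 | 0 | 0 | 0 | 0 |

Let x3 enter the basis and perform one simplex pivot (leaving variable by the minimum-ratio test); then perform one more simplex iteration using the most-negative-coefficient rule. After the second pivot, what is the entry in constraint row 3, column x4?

Ratio test on column x3 — row 1: 21/3 = 7; row 2: 4/1 = 4; row 3: 16/1 = 16. Minimum is 4 at row 2 (s2 leaves); pivot element 1.
Divide row 2 by 1; eliminate column x3 from the other rows.
Second iteration: most negative obj-row entry is -2 in column x2, so x2 enters.
Ratio test on column x2 — row 1: entry -7 ≤ 0; row 2: 4/3 = 4/3; row 3: entry 0 ≤ 0. Minimum is 4/3 at row 2 (x3 leaves); pivot element 3.
Divide row 2 by 3; eliminate column x2 from the other rows.
After both pivots, the entry at constraint row 3, column x4 is 2.

2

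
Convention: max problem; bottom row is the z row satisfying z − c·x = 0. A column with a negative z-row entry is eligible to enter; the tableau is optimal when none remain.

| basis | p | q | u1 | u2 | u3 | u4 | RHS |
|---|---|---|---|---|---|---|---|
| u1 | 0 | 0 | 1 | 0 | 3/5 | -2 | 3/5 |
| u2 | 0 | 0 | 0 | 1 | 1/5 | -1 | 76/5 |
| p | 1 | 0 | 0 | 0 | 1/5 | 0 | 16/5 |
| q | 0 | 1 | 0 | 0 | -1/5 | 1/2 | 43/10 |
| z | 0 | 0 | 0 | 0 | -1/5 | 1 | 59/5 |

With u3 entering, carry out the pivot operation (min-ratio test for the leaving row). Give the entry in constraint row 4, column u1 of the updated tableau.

Ratio test on column u3 — row 1: (3/5)/(3/5) = 1; row 2: (76/5)/(1/5) = 76; row 3: (16/5)/(1/5) = 16; row 4: entry -1/5 ≤ 0. Minimum is 1 at row 1 (u1 leaves); pivot element 3/5.
Divide row 1 by 3/5; eliminate column u3 from the other rows.
Row 4 update in column u1: 0 − (-1/5)·(5/3) = 1/3.

1/3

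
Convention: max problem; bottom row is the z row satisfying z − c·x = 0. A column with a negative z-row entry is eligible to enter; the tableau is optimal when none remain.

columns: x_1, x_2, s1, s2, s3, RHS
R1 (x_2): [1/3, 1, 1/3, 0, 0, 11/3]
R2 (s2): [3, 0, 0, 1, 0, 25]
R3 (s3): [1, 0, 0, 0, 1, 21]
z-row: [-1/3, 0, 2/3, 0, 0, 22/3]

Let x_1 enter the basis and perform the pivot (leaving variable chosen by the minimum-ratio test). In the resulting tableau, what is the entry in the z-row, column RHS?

91/9

Ratio test on column x_1 — row 1: (11/3)/(1/3) = 11; row 2: 25/3 = 25/3; row 3: 21/1 = 21. Minimum is 25/3 at row 2 (s2 leaves); pivot element 3.
Divide row 2 by 3; eliminate column x_1 from the other rows.
z-row update in column RHS: 22/3 − (-1/3)·(25/3) = 91/9.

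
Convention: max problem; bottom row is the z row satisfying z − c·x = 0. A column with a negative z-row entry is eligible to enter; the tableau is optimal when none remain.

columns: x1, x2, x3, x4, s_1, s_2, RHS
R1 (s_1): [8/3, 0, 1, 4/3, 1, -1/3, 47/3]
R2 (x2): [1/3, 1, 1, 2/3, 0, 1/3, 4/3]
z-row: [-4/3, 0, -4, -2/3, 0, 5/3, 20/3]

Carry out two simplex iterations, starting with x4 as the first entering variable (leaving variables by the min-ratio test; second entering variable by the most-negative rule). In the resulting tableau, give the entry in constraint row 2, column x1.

1/3

Ratio test on column x4 — row 1: (47/3)/(4/3) = 47/4; row 2: (4/3)/(2/3) = 2. Minimum is 2 at row 2 (x2 leaves); pivot element 2/3.
Divide row 2 by 2/3; eliminate column x4 from the other rows.
Second iteration: most negative z-row entry is -3 in column x3, so x3 enters.
Ratio test on column x3 — row 1: entry -1 ≤ 0; row 2: 2/(3/2) = 4/3. Minimum is 4/3 at row 2 (x4 leaves); pivot element 3/2.
Divide row 2 by 3/2; eliminate column x3 from the other rows.
After both pivots, the entry at constraint row 2, column x1 is 1/3.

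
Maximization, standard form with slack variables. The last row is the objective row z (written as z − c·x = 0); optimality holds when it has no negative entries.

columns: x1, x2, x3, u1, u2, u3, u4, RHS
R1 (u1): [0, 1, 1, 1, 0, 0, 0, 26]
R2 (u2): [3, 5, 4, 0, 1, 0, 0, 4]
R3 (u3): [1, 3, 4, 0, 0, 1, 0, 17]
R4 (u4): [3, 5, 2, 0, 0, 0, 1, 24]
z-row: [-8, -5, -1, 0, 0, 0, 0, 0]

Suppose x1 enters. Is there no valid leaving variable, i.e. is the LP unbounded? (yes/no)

Column x1 has positive entries in row(s) 2, 3, 4, so the ratio test bounds it — not unbounded.

no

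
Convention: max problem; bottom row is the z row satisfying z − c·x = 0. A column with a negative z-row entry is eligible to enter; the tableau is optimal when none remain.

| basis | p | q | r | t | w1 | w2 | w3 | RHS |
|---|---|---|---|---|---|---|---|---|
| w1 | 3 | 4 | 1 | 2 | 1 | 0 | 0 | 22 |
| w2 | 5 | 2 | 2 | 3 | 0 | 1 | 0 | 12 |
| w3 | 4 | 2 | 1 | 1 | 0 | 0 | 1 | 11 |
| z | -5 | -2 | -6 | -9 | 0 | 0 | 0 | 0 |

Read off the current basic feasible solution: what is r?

0

r is not in the basis, so in the current basic feasible solution r = 0.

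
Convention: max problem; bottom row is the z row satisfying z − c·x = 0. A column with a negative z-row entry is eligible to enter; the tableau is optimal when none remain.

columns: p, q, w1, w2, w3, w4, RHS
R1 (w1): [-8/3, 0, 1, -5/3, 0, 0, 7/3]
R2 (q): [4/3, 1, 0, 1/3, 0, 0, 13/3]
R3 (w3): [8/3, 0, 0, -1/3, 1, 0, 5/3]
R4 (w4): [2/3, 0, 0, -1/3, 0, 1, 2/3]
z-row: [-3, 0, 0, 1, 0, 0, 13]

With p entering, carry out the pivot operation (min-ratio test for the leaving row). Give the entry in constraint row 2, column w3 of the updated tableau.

-1/2

Ratio test on column p — row 1: entry -8/3 ≤ 0; row 2: (13/3)/(4/3) = 13/4; row 3: (5/3)/(8/3) = 5/8; row 4: (2/3)/(2/3) = 1. Minimum is 5/8 at row 3 (w3 leaves); pivot element 8/3.
Divide row 3 by 8/3; eliminate column p from the other rows.
Row 2 update in column w3: 0 − (4/3)·(3/8) = -1/2.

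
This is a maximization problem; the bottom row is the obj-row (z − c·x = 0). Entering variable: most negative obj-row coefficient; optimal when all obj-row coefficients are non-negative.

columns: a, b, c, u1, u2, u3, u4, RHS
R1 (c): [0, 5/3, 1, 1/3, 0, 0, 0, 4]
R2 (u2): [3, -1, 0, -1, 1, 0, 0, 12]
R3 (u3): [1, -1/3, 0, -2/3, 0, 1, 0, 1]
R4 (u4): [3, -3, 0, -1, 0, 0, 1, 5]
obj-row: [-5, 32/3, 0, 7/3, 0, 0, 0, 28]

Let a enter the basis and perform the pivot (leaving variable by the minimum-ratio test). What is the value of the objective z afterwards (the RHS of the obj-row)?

Ratio test on column a — row 1: entry 0 ≤ 0; row 2: 12/3 = 4; row 3: 1/1 = 1; row 4: 5/3 = 5/3. Minimum is 1 at row 3 (u3 leaves); pivot element 1.
Pivot on row 3; the obj-row RHS becomes 28 − (-5)·1 = 33.

33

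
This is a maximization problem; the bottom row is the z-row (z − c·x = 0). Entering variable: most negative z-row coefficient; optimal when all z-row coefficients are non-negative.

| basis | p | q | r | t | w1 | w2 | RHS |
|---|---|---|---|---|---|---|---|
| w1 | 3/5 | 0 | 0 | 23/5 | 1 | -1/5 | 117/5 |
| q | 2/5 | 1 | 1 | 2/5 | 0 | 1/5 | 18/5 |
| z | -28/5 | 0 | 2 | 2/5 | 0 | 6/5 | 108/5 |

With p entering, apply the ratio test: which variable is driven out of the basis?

Column p entries and ratios — w1: (117/5)/(3/5) = 39; q: (18/5)/(2/5) = 9.
Smallest ratio is 9 in the row of q, so q leaves.

q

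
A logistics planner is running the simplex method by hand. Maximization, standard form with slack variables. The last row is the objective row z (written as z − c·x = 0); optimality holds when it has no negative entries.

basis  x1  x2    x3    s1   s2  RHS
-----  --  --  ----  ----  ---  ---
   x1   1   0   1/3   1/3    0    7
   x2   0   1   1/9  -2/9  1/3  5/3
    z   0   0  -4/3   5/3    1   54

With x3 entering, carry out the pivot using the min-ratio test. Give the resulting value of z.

Ratio test on column x3 — row 1: 7/(1/3) = 21; row 2: (5/3)/(1/9) = 15. Minimum is 15 at row 2 (x2 leaves); pivot element 1/9.
Pivot on row 2; the z-row RHS becomes 54 − (-4/3)·15 = 74.

74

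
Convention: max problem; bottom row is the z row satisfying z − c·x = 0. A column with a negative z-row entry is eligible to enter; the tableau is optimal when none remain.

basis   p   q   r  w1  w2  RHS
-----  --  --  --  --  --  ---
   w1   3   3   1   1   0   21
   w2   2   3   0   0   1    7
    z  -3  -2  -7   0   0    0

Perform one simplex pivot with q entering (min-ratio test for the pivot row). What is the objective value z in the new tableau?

Ratio test on column q — row 1: 21/3 = 7; row 2: 7/3 = 7/3. Minimum is 7/3 at row 2 (w2 leaves); pivot element 3.
Pivot on row 2; the z-row RHS becomes 0 − (-2)·(7/3) = 14/3.

14/3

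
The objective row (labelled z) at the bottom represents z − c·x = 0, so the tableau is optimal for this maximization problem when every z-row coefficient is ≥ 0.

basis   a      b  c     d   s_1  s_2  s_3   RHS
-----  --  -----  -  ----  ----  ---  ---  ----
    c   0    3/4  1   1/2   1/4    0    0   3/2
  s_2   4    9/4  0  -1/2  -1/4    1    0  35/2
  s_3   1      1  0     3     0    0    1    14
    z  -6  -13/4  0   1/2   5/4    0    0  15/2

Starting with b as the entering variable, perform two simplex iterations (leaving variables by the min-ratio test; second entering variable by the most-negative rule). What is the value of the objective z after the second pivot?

67/2

Ratio test on column b — row 1: (3/2)/(3/4) = 2; row 2: (35/2)/(9/4) = 70/9; row 3: 14/1 = 14. Minimum is 2 at row 1 (c leaves); pivot element 3/4.
Pivot on row 1; the z-row RHS becomes 15/2 − (-13/4)·2 = 14.
Next entering variable (most negative z-row entry -6): a.
Ratio test on column a — row 1: entry 0 ≤ 0; row 2: 13/4 = 13/4; row 3: 12/1 = 12. Minimum is 13/4 at row 2 (s_2 leaves); pivot element 4.
After the second pivot the z-row RHS is 14 − (-6)·(13/4) = 67/2.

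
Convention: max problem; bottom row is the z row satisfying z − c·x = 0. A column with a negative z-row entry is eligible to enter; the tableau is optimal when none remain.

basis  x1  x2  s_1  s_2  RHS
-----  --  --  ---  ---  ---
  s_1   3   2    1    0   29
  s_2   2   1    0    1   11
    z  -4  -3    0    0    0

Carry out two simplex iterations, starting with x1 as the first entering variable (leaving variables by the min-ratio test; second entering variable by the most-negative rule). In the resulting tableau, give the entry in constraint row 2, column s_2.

1

Ratio test on column x1 — row 1: 29/3 = 29/3; row 2: 11/2 = 11/2. Minimum is 11/2 at row 2 (s_2 leaves); pivot element 2.
Divide row 2 by 2; eliminate column x1 from the other rows.
Second iteration: most negative z-row entry is -1 in column x2, so x2 enters.
Ratio test on column x2 — row 1: (25/2)/(1/2) = 25; row 2: (11/2)/(1/2) = 11. Minimum is 11 at row 2 (x1 leaves); pivot element 1/2.
Divide row 2 by 1/2; eliminate column x2 from the other rows.
After both pivots, the entry at constraint row 2, column s_2 is 1.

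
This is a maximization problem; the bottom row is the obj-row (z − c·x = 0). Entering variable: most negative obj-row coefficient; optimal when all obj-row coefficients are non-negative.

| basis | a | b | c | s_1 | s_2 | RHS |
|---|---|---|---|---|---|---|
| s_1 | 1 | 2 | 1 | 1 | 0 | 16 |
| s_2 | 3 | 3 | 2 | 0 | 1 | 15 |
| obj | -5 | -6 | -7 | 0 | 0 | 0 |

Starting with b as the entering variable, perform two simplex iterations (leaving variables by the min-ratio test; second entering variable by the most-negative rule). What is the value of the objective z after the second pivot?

105/2

Ratio test on column b — row 1: 16/2 = 8; row 2: 15/3 = 5. Minimum is 5 at row 2 (s_2 leaves); pivot element 3.
Pivot on row 2; the obj-row RHS becomes 0 − (-6)·5 = 30.
Next entering variable (most negative obj-row entry -3): c.
Ratio test on column c — row 1: entry -1/3 ≤ 0; row 2: 5/(2/3) = 15/2. Minimum is 15/2 at row 2 (b leaves); pivot element 2/3.
After the second pivot the obj-row RHS is 30 − (-3)·(15/2) = 105/2.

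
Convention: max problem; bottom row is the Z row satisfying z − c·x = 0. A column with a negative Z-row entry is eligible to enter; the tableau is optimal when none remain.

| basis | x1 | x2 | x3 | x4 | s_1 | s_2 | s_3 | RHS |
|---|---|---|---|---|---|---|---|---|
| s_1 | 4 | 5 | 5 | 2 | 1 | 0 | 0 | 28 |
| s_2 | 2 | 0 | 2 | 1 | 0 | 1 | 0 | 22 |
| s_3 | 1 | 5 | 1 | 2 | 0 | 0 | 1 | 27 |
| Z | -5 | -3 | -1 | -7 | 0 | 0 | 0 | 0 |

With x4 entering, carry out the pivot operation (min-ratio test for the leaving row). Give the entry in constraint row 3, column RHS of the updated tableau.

27/2

Ratio test on column x4 — row 1: 28/2 = 14; row 2: 22/1 = 22; row 3: 27/2 = 27/2. Minimum is 27/2 at row 3 (s_3 leaves); pivot element 2.
Divide row 3 by 2; eliminate column x4 from the other rows.
In the new row 3, the RHS entry is the old entry divided by the pivot: 27/2 = 27/2.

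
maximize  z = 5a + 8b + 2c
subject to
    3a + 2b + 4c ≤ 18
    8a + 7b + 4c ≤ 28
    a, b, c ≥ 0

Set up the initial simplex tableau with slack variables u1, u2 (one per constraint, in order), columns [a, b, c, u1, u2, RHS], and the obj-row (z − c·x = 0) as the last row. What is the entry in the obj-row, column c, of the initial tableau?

-2

The obj-row carries the negated objective coefficients: the c entry is -2.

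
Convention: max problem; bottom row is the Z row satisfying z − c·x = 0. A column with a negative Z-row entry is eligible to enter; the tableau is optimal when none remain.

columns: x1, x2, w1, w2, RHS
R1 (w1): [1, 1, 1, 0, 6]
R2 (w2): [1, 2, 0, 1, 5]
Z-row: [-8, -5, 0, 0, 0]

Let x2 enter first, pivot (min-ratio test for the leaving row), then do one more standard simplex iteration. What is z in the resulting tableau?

40

Ratio test on column x2 — row 1: 6/1 = 6; row 2: 5/2 = 5/2. Minimum is 5/2 at row 2 (w2 leaves); pivot element 2.
Pivot on row 2; the Z-row RHS becomes 0 − (-5)·(5/2) = 25/2.
Next entering variable (most negative Z-row entry -11/2): x1.
Ratio test on column x1 — row 1: (7/2)/(1/2) = 7; row 2: (5/2)/(1/2) = 5. Minimum is 5 at row 2 (x2 leaves); pivot element 1/2.
After the second pivot the Z-row RHS is 25/2 − (-11/2)·5 = 40.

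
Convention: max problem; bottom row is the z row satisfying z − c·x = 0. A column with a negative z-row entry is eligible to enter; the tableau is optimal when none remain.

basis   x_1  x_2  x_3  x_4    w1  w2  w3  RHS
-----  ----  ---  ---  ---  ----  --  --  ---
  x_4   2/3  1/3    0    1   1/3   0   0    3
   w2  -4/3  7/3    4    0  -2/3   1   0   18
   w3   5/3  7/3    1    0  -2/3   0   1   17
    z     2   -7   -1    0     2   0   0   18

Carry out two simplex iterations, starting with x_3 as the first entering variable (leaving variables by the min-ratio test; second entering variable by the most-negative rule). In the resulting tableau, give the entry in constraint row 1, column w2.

Ratio test on column x_3 — row 1: entry 0 ≤ 0; row 2: 18/4 = 9/2; row 3: 17/1 = 17. Minimum is 9/2 at row 2 (w2 leaves); pivot element 4.
Divide row 2 by 4; eliminate column x_3 from the other rows.
Second iteration: most negative z-row entry is -77/12 in column x_2, so x_2 enters.
Ratio test on column x_2 — row 1: 3/(1/3) = 9; row 2: (9/2)/(7/12) = 54/7; row 3: (25/2)/(7/4) = 50/7. Minimum is 50/7 at row 3 (w3 leaves); pivot element 7/4.
Divide row 3 by 7/4; eliminate column x_2 from the other rows.
After both pivots, the entry at constraint row 1, column w2 is 1/21.

1/21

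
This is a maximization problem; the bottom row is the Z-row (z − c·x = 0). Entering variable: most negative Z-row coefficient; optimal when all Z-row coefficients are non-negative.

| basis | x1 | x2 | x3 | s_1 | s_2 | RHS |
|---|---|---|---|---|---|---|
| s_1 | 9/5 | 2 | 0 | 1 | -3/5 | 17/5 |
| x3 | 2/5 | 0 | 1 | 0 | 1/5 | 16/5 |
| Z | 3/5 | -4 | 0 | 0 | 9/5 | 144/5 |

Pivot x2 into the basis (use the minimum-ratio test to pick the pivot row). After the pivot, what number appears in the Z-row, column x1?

21/5

Ratio test on column x2 — row 1: (17/5)/2 = 17/10; row 2: entry 0 ≤ 0. Minimum is 17/10 at row 1 (s_1 leaves); pivot element 2.
Divide row 1 by 2; eliminate column x2 from the other rows.
Z-row update in column x1: 3/5 − (-4)·(9/10) = 21/5.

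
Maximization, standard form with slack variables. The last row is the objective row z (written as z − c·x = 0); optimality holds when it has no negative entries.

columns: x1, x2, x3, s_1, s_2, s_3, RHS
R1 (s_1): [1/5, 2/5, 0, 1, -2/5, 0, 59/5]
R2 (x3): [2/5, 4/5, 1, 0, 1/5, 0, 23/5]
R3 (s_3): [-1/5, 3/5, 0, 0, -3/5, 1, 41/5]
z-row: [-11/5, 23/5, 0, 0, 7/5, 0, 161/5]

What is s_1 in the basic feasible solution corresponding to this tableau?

s_1 is basic (row 1); its value is the RHS of that row, 59/5.

59/5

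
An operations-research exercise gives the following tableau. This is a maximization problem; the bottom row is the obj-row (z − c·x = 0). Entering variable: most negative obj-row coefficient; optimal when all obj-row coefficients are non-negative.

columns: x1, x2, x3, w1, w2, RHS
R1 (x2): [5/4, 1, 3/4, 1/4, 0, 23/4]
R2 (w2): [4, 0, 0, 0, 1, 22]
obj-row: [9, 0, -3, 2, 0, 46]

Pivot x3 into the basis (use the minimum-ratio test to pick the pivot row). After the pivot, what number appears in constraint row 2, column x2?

0

Ratio test on column x3 — row 1: (23/4)/(3/4) = 23/3; row 2: entry 0 ≤ 0. Minimum is 23/3 at row 1 (x2 leaves); pivot element 3/4.
Divide row 1 by 3/4; eliminate column x3 from the other rows.
Row 2 update in column x2: 0 − 0·(4/3) = 0.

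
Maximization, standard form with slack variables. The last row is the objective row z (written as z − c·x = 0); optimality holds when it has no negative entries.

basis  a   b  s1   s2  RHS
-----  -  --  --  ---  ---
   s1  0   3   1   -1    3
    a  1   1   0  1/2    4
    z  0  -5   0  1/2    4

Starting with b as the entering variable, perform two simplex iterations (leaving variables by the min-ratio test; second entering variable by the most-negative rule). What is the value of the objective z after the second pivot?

66/5

Ratio test on column b — row 1: 3/3 = 1; row 2: 4/1 = 4. Minimum is 1 at row 1 (s1 leaves); pivot element 3.
Pivot on row 1; the z-row RHS becomes 4 − (-5)·1 = 9.
Next entering variable (most negative z-row entry -7/6): s2.
Ratio test on column s2 — row 1: entry -1/3 ≤ 0; row 2: 3/(5/6) = 18/5. Minimum is 18/5 at row 2 (a leaves); pivot element 5/6.
After the second pivot the z-row RHS is 9 − (-7/6)·(18/5) = 66/5.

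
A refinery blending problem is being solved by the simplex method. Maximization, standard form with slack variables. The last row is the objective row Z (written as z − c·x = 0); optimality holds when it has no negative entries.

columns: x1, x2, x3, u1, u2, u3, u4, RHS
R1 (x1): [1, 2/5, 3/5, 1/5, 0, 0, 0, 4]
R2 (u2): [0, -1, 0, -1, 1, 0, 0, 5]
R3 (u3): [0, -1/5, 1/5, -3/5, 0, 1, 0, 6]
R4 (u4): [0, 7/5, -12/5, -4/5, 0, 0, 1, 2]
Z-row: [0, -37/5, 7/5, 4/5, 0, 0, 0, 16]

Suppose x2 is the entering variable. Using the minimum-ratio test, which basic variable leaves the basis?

u4

Column x2 entries and ratios — x1: 4/(2/5) = 10; u2: -1 ≤ 0, skip; u3: -1/5 ≤ 0, skip; u4: 2/(7/5) = 10/7.
Smallest ratio is 10/7 in the row of u4, so u4 leaves.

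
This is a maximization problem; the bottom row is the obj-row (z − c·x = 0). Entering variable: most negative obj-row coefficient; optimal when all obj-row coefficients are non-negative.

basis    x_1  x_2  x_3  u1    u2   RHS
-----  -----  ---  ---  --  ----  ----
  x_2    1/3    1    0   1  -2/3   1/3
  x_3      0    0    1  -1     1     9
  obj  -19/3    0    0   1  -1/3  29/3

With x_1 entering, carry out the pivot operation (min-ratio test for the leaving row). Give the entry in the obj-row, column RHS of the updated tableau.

Ratio test on column x_1 — row 1: (1/3)/(1/3) = 1; row 2: entry 0 ≤ 0. Minimum is 1 at row 1 (x_2 leaves); pivot element 1/3.
Divide row 1 by 1/3; eliminate column x_1 from the other rows.
obj-row update in column RHS: 29/3 − (-19/3)·1 = 16.

16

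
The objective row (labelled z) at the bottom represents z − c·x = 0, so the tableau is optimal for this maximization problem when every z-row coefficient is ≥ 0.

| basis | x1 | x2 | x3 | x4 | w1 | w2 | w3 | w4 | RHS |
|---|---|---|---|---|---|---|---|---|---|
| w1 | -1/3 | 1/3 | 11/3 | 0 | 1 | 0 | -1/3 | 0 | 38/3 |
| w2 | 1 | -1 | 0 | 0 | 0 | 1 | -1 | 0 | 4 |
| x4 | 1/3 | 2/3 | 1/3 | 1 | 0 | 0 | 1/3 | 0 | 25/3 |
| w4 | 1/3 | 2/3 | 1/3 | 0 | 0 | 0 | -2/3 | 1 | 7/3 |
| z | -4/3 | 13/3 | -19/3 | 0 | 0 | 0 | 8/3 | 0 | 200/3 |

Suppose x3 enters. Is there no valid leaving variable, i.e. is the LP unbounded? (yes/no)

no

Column x3 has positive entries in row(s) 1, 3, 4, so the ratio test bounds it — not unbounded.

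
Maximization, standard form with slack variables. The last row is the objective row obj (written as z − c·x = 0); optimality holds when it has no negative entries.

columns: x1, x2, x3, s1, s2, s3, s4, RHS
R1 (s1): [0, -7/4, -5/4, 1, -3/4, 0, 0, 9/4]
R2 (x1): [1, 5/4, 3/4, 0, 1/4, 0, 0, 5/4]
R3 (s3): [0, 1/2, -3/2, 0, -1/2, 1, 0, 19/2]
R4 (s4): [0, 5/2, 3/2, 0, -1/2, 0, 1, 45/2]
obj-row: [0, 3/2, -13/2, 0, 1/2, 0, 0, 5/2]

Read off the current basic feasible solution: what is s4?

45/2

s4 is basic (row 4); its value is the RHS of that row, 45/2.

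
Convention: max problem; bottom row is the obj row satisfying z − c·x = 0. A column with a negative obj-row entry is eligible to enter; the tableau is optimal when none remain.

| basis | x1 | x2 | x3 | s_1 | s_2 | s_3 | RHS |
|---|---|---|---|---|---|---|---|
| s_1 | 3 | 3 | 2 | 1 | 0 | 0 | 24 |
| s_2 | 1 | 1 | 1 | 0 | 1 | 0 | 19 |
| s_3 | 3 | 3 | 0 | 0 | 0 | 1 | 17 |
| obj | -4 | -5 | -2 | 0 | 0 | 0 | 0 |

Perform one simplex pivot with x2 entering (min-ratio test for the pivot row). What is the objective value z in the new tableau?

Ratio test on column x2 — row 1: 24/3 = 8; row 2: 19/1 = 19; row 3: 17/3 = 17/3. Minimum is 17/3 at row 3 (s_3 leaves); pivot element 3.
Pivot on row 3; the obj-row RHS becomes 0 − (-5)·(17/3) = 85/3.

85/3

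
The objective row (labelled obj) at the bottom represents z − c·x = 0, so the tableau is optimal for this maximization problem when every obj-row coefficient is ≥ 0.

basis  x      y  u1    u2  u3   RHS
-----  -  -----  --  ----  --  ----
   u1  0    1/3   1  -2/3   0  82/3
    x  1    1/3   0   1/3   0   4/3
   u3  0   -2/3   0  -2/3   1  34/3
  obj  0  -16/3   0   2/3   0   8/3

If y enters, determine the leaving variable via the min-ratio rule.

Column y entries and ratios — u1: (82/3)/(1/3) = 82; x: (4/3)/(1/3) = 4; u3: -2/3 ≤ 0, skip.
Smallest ratio is 4 in the row of x, so x leaves.

x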